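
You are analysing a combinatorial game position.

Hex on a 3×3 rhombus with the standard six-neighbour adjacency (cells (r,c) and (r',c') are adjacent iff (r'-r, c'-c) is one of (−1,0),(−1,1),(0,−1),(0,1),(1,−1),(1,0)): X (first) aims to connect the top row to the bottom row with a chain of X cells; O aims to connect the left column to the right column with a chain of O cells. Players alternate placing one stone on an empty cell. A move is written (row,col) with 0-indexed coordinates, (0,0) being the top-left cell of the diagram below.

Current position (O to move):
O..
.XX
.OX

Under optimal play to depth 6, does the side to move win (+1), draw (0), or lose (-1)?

[O../.XX/.OX] O move#1: (0,1):-1/OO./.XX/.OX*, (0,2):-1/O.O/.XX/.OX, (1,0):-1/O../OXX/.OX, (2,0):-1/O../.XX/OOX
[OO./.XX/.OX] X move#2: (0,2):+1/OOX/.XX/.OX*, (1,0):-1/OO./XXX/.OX, (2,0):-1/OO./.XX/XOX
[OOX/.XX/.OX] end (terminal -1, O#3); searched O../.XX/.OX to 6

value(O../.XX/.OX, O) = -1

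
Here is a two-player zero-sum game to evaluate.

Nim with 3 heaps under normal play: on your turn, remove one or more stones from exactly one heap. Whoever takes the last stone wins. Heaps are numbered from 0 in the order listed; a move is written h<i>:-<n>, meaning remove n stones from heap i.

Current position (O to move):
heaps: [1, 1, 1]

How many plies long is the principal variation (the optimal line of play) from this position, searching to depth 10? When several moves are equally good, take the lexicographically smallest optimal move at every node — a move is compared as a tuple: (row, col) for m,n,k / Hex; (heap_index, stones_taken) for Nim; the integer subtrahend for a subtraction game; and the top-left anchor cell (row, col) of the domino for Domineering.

ply 1, O at (1,1,1) | h0:-1=+1→(0,1,1)*; h1:-1=+1→(1,0,1); h2:-1=+1→(1,1,0)
ply 2, X at (0,1,1) | h1:-1=-1→(0,0,1)*; h2:-1=-1→(0,1,0)
ply 3, O at (0,0,1) | h2:-1=+1→(0,0,0)*
ply 4: (0,0,0) is terminal -1 (X); from (1,1,1) depth 10

PV length from [(1,1,1)]: 3 plies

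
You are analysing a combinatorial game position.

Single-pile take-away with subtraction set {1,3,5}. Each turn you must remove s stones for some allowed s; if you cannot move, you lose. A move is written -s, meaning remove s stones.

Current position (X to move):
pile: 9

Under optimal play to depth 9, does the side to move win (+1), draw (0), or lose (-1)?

ply 1, X at 9 | -1=+1→8*; -3=+1→6; -5=+1→4
ply 2, O at 8 | -1=-1→7*; -3=-1→5; -5=-1→3
ply 3, X at 7 | -1=+1→6*; -3=+1→4; -5=+1→2
ply 4, O at 6 | -1=-1→5*; -3=-1→3; -5=-1→1
ply 5, X at 5 | -1=+1→4*; -3=+1→2; -5=+1→0
ply 6, O at 4 | -1=-1→3*; -3=-1→1
ply 7, X at 3 | -1=+1→2*; -3=+1→0
ply 8, O at 2 | -1=-1→1*
ply 9, X at 1 | -1=+1→0*
ply 10: 0 is terminal -1 (O); from 9 depth 9

value(9, X) = +1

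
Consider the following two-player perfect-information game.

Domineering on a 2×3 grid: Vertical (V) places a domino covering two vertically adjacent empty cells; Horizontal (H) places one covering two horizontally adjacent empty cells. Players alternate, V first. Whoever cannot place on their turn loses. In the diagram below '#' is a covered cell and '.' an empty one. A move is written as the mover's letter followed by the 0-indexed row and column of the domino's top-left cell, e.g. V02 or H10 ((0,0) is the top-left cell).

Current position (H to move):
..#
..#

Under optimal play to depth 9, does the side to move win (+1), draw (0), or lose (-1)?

value(..#/..#, H) = +1

[..#/..#] H move#1: H00:+1/###/..#*, H10:+1/..#/###
[###/..#] end (terminal -1, V#2); searched ..#/..# to 9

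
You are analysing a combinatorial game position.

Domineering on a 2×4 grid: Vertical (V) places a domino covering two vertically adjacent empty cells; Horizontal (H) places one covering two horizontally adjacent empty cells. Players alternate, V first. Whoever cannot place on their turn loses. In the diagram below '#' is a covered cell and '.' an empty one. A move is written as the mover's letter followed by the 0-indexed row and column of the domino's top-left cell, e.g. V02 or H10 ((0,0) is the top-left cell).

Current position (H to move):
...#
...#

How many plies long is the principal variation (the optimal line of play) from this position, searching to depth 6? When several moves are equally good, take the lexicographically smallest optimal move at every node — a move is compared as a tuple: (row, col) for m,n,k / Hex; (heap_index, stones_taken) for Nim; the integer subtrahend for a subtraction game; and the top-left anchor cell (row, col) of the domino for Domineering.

p1 H@[...#/...#]: H00[##.#/...#]+1* H01[.###/...#]+1 H10[...#/##.#]+1 H11[...#/.###]+1
p2 V@[##.#/...#]: V02[####/..##]-1*
p3 H@[####/..##]: H10[####/####]+1*
p4 V@[####/####] terminal -1; root [...#/...#] d6

PV length from [...#/...#]: 3 plies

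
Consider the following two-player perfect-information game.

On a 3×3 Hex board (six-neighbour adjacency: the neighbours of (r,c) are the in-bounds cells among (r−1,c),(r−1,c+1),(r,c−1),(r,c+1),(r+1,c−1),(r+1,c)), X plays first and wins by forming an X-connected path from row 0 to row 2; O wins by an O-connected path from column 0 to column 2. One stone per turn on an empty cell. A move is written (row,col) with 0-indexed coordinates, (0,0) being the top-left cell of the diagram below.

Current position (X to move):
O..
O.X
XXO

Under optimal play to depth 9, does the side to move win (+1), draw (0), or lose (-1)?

p1 X@[O../O.X/XXO]: (0,1)[OX./O.X/XXO]+1* (0,2)[O.X/O.X/XXO]+1 (1,1)[O../OXX/XXO]+1
p2 O@[OX./O.X/XXO]: (0,2)[OXO/O.X/XXO]-1* (1,1)[OX./OOX/XXO]-1
p3 X@[OXO/O.X/XXO]: (1,1)[OXO/OXX/XXO]+1*
p4 O@[OXO/OXX/XXO] terminal -1; root [O../O.X/XXO] d9

value(O../O.X/XXO, X) = +1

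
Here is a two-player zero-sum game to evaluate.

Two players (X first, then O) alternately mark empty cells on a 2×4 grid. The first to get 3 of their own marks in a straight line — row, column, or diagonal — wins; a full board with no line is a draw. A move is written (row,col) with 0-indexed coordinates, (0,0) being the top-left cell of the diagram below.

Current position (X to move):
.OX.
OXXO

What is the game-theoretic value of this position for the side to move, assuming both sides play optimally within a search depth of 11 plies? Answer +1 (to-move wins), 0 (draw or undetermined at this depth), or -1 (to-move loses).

ply 1, X at .OX./OXXO | (0,0)=+0→XOX./OXXO*; (0,3)=+0→.OXX/OXXO
ply 2, O at XOX./OXXO | (0,3)=+0→XOXO/OXXO*
ply 3: XOXO/OXXO is terminal +0 (X); from .OX./OXXO depth 11

value(.OX./OXXO, X) = 0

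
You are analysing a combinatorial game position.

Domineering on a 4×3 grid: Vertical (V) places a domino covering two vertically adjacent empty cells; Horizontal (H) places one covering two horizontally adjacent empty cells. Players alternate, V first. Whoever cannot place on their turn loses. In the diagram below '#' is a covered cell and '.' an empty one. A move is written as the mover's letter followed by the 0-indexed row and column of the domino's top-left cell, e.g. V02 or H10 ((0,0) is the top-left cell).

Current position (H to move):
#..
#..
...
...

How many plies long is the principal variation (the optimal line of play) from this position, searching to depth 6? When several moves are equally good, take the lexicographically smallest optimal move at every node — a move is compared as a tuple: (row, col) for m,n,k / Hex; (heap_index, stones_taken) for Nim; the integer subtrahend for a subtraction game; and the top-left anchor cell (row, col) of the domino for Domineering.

ply 1, H at #../#../.../... | H01=-1→###/#../.../...*; H11=-1→#../###/.../...; H20=-1→#../#../##./...; H21=-1→#../#../.##/...; H30=-1→#../#../.../##.; H31=-1→#../#../.../.##
ply 2, V at ###/#../.../... | V11=+1→###/##./.#./...*; V12=-1→###/#.#/..#/...; V20=-1→###/#../#../#..; V21=+1→###/#../.#./.#.; V22=-1→###/#../..#/..#
ply 3, H at ###/##./.#./... | H30=-1→###/##./.#./##.*; H31=-1→###/##./.#./.##
ply 4, V at ###/##./.#./##. | V12=+1→###/###/.##/##.*; V22=+1→###/##./.##/###
ply 5: ###/###/.##/##. is terminal -1 (H); from #../#../.../... depth 6

PV length from [#../#../.../...]: 4 plies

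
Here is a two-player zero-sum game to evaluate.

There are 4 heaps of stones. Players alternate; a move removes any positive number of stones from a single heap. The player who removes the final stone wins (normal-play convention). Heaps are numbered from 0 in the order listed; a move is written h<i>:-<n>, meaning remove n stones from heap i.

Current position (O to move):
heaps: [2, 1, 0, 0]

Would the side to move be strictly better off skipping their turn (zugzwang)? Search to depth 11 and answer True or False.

zugzwang((2,1,0,0), O) = False

ply 1, O at (2,1,0,0) | h0:-1=+1→(1,1,0,0)*; h0:-2=-1→(0,1,0,0); h1:-1=-1→(2,0,0,0)
ply 2, X at (1,1,0,0) | h0:-1=-1→(0,1,0,0)*; h1:-1=-1→(1,0,0,0)
ply 3, O at (0,1,0,0) | h1:-1=+1→(0,0,0,0)*
ply 4: (0,0,0,0) is terminal -1 (X); from (2,1,0,0) depth 11
if O skipped the turn, X would face:
~ ply 1, X at (2,1,0,0) | h0:-1=+1→(1,1,0,0)*; h0:-2=-1→(0,1,0,0); h1:-1=-1→(2,0,0,0)
~ ply 2, O at (1,1,0,0) | h0:-1=-1→(0,1,0,0)*; h1:-1=-1→(1,0,0,0)
~ ply 3, X at (0,1,0,0) | h1:-1=+1→(0,0,0,0)*
~ ply 4: (0,0,0,0) is terminal -1 (O); from (2,1,0,0) depth 11
compare (O): move=+1 vs pass=-1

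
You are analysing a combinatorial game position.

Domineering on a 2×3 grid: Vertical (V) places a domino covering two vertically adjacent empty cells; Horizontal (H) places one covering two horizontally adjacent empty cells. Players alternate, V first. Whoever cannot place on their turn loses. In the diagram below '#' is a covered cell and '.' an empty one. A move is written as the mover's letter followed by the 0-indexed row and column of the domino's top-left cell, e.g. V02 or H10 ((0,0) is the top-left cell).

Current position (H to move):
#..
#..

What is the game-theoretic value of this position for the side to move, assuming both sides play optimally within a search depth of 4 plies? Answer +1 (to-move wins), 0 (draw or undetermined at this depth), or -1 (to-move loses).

ply 1, H at #../#.. | H01=+1→###/#..*; H11=+1→#../###
ply 2: ###/#.. is terminal -1 (V); from #../#.. depth 4

value(#../#.., H) = +1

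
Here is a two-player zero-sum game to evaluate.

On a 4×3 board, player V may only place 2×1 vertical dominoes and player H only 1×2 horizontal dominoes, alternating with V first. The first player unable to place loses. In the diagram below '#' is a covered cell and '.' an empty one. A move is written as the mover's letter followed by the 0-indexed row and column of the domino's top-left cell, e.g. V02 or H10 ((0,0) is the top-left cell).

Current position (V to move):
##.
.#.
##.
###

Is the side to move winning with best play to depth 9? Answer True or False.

V winning at [##./.#./##./###]: True

[##./.#./##./###] V move#1: V02:+1/###/.##/##./###*, V12:+1/##./.##/###/###
[###/.##/##./###] end (terminal -1, H#2); searched ##./.#./##./### to 9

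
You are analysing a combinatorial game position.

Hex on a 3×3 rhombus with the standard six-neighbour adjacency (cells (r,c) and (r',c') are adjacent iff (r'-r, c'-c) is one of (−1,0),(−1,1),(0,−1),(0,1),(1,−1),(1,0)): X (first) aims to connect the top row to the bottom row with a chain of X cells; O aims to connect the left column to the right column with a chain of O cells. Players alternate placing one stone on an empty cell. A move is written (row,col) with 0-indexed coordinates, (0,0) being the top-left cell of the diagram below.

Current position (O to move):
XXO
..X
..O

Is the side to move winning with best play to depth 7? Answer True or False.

[XXO/..X/..O] O move#1: (1,0):-1/XXO/O.X/..O, (1,1):+1/XXO/.OX/..O*, (2,0):+1/XXO/..X/O.O, (2,1):-1/XXO/..X/.OO
[XXO/.OX/..O] X move#2: (1,0):-1/XXO/XOX/..O*, (2,0):-1/XXO/.OX/X.O, (2,1):-1/XXO/.OX/.XO
[XXO/XOX/..O] O move#3: (2,0):+1/XXO/XOX/O.O*, (2,1):-1/XXO/XOX/.OO
[XXO/XOX/O.O] end (terminal -1, X#4); searched XXO/..X/..O to 7

O winning at [XXO/..X/..O]: True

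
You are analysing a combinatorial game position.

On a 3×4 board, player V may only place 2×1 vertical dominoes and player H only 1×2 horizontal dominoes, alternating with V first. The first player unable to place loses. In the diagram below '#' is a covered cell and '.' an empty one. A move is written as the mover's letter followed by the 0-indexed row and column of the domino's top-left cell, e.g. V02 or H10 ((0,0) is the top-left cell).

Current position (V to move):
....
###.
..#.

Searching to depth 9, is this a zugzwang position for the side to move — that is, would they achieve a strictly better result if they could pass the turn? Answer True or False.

zugzwang(..../###./..#., V) = False

ply 1, V at ..../###./..#. | V03=-1→...#/####/..#.*; V13=-1→..../####/..##
ply 2, H at ...#/####/..#. | H00=+1→##.#/####/..#.*; H01=+1→.###/####/..#.; H20=+1→...#/####/###.
ply 3: ##.#/####/..#. is terminal -1 (V); from ..../###./..#. depth 9
suppose V passes — search the same position with H to move:
pass> ply 1, H at ..../###./..#. | H00=+1→##../###./..#.*; H01=+1→.##./###./..#.; H02=+1→..##/###./..#.; H20=+1→..../###./###.
pass> ply 2, V at ##../###./..#. | V03=-1→##.#/####/..#.*; V13=-1→##../####/..##
pass> ply 3, H at ##.#/####/..#. | H20=+1→##.#/####/###.*
pass> ply 4: ##.#/####/###. is terminal -1 (V); from ..../###./..#. depth 9
for V: play -1, pass -1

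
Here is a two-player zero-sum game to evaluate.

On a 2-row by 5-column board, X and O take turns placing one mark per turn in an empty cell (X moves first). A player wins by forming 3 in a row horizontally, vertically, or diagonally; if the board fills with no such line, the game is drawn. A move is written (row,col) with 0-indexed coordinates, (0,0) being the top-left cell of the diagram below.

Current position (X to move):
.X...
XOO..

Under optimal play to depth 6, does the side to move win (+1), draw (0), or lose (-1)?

[.X.../XOO..] X move#1: (0,0):-1/XX.../XOO.., (0,2):-1/.XX../XOO.., (0,3):-1/.X.X./XOO.., (0,4):-1/.X..X/XOO.., (1,3):+0/.X.../XOOX.*, (1,4):-1/.X.../XOO.X
[.X.../XOOX.] O move#2: (0,0):+0/OX.../XOOX.*, (0,2):+0/.XO../XOOX., (0,3):+0/.X.O./XOOX., (0,4):-1/.X..O/XOOX., (1,4):-1/.X.../XOOXO
[OX.../XOOX.] X move#3: (0,2):+0/OXX../XOOX.*, (0,3):+0/OX.X./XOOX., (0,4):+0/OX..X/XOOX., (1,4):+0/OX.../XOOXX
[OXX../XOOX.] O move#4: (0,3):+0/OXXO./XOOX.*, (0,4):-1/OXX.O/XOOX., (1,4):-1/OXX../XOOXO
[OXXO./XOOX.] X move#5: (0,4):+0/OXXOX/XOOX.*, (1,4):+0/OXXO./XOOXX
[OXXOX/XOOX.] O move#6: (1,4):+0/OXXOX/XOOXO*
[OXXOX/XOOXO] end (terminal +0, X#7); searched .X.../XOO.. to 6

value(.X.../XOO.., X) = 0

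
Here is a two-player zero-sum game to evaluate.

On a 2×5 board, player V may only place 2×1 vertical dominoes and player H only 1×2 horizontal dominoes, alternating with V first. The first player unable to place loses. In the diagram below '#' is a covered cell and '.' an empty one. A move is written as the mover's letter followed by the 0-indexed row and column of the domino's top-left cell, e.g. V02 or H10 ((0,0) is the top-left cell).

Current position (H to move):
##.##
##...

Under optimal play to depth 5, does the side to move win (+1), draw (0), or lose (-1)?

value(##.##/##..., H) = +1

ply 1, H at ##.##/##... | H12=+1→##.##/####.*; H13=-1→##.##/##.##
ply 2: ##.##/####. is terminal -1 (V); from ##.##/##... depth 5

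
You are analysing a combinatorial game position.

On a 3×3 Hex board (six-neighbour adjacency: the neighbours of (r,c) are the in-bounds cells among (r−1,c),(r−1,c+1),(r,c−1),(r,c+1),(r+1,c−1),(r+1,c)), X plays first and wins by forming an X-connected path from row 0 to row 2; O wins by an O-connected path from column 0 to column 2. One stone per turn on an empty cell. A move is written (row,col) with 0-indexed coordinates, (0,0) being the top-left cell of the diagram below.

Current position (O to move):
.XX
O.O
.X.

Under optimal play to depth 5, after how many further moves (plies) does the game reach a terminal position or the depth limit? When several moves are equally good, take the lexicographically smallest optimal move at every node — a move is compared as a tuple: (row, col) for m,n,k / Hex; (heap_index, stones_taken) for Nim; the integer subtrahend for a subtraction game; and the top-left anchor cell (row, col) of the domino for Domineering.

PV length from [.XX/O.O/.X.]: 1 ply

p1 O@[.XX/O.O/.X.]: (0,0)[OXX/O.O/.X.]-1 (1,1)[.XX/OOO/.X.]+1* (2,0)[.XX/O.O/OX.]-1 (2,2)[.XX/O.O/.XO]-1
p2 X@[.XX/OOO/.X.] terminal -1; root [.XX/O.O/.X.] d5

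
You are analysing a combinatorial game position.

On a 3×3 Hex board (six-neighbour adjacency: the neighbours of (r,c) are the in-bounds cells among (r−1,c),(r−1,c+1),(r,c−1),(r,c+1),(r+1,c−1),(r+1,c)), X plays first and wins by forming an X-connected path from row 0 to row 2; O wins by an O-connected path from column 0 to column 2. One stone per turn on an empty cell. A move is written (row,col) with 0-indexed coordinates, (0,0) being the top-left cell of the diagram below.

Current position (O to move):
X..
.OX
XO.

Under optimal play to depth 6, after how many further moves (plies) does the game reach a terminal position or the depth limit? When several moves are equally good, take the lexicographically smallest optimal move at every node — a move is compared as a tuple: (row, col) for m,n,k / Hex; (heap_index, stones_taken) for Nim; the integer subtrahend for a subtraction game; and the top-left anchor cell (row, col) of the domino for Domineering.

p1 O@[X../.OX/XO.]: (0,1)[XO./.OX/XO.]-1 (0,2)[X.O/.OX/XO.]-1 (1,0)[X../OOX/XO.]+1* (2,2)[X../.OX/XOO]-1
p2 X@[X../OOX/XO.]: (0,1)[XX./OOX/XO.]-1* (0,2)[X.X/OOX/XO.]-1 (2,2)[X../OOX/XOX]-1
p3 O@[XX./OOX/XO.]: (0,2)[XXO/OOX/XO.]+1* (2,2)[XX./OOX/XOO]+1
p4 X@[XXO/OOX/XO.] terminal -1; root [X../.OX/XO.] d6

PV length from [X../.OX/XO.]: 3 plies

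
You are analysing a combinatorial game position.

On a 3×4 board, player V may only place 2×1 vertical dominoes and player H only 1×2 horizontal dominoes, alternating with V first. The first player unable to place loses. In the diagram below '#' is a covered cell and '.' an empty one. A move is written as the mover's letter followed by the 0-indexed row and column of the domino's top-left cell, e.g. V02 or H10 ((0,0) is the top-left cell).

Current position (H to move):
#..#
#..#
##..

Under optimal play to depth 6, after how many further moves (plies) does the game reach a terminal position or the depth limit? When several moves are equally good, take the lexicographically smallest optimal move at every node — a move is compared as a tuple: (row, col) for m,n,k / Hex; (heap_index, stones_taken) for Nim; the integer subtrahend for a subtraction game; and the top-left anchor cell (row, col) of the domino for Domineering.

PV length from [#..#/#..#/##..]: 1 ply

ply 1, H at #..#/#..#/##.. | H01=-1→####/#..#/##..; H11=+1→#..#/####/##..*; H22=-1→#..#/#..#/####
ply 2: #..#/####/##.. is terminal -1 (V); from #..#/#..#/##.. depth 6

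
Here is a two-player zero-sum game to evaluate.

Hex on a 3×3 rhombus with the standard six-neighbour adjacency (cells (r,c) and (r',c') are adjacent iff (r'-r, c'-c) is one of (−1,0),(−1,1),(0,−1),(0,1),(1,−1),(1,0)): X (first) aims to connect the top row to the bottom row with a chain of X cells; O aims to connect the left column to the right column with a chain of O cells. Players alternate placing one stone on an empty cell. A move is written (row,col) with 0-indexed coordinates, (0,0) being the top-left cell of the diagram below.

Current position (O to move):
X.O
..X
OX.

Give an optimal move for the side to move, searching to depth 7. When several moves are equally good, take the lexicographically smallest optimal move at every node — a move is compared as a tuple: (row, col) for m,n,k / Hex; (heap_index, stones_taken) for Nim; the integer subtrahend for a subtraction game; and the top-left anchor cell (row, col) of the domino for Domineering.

[X.O/..X/OX.] O move#1: (0,1):+1/XOO/..X/OX.*, (1,0):+1/X.O/O.X/OX., (1,1):+1/X.O/.OX/OX., (2,2):-1/X.O/..X/OXO
[XOO/..X/OX.] X move#2: (1,0):-1/XOO/X.X/OX.*, (1,1):-1/XOO/.XX/OX., (2,2):-1/XOO/..X/OXX
[XOO/X.X/OX.] O move#3: (1,1):+1/XOO/XOX/OX.*, (2,2):-1/XOO/X.X/OXO
[XOO/XOX/OX.] end (terminal -1, X#4); searched X.O/..X/OX. to 7

O's best at [X.O/..X/OX.]: (0,1)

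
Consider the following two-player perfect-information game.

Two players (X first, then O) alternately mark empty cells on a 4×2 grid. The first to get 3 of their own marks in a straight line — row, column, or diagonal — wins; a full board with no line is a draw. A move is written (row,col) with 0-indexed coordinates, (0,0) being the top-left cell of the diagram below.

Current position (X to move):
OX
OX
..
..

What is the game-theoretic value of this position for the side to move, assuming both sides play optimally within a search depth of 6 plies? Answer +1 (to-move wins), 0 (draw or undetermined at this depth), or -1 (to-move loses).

value(OX/OX/../.., X) = +1

[OX/OX/../..] X move#1: (2,0):+0/OX/OX/X./.., (2,1):+1/OX/OX/.X/..*, (3,0):-1/OX/OX/../X., (3,1):-1/OX/OX/../.X
[OX/OX/.X/..] end (terminal -1, O#2); searched OX/OX/../.. to 6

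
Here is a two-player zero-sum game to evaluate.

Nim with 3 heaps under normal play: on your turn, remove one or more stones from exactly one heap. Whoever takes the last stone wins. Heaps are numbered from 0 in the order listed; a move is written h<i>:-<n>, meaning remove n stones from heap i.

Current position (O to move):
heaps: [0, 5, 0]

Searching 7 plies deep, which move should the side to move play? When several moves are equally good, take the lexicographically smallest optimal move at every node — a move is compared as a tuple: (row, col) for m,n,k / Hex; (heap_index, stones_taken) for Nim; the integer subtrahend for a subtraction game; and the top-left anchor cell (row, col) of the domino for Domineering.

[(0,5,0)] O move#1: h1:-1:-1/(0,4,0), h1:-2:-1/(0,3,0), h1:-3:-1/(0,2,0), h1:-4:-1/(0,1,0), h1:-5:+1/(0,0,0)*
[(0,0,0)] end (terminal -1, X#2); searched (0,5,0) to 7

O's best at [(0,5,0)]: h1:-5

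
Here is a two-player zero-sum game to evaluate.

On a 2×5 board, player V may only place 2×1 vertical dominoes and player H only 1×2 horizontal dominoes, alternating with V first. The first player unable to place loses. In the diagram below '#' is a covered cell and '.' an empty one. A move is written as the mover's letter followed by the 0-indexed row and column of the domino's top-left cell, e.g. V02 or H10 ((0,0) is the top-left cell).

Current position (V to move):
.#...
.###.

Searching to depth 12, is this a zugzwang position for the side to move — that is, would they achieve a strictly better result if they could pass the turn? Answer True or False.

zugzwang(.#.../.###., V) = False

[.#.../.###.] V move#1: V00:-1/##.../####., V04:+1/.#..#/.####*
[.#..#/.####] H move#2: H02:-1/.####/.####*
[.####/.####] V move#3: V00:+1/#####/#####*
[#####/#####] end (terminal -1, H#4); searched .#.../.###. to 12
if V skipped the turn, H would face:
~ [.#.../.###.] H move#1: H02:-1/.###./.###.*, H03:-1/.#.##/.###.
~ [.###./.###.] V move#2: V00:+1/####./####.*, V04:+1/.####/.####
~ [####./####.] end (terminal -1, H#3); searched .#.../.###. to 12
compare (V): move=+1 vs pass=+1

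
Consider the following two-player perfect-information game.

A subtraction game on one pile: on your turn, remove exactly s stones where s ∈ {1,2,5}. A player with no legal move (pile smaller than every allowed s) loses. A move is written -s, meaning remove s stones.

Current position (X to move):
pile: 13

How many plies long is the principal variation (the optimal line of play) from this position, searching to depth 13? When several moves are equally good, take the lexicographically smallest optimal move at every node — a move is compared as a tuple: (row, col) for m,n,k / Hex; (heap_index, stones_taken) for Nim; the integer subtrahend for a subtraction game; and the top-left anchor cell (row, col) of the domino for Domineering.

PV length from [13]: 9 plies

[13] X move#1: -1:+1/12*, -2:-1/11, -5:-1/8
[12] O move#2: -1:-1/11*, -2:-1/10, -5:-1/7
[11] X move#3: -1:-1/10, -2:+1/9*, -5:+1/6
[9] O move#4: -1:-1/8*, -2:-1/7, -5:-1/4
[8] X move#5: -1:-1/7, -2:+1/6*, -5:+1/3
[6] O move#6: -1:-1/5*, -2:-1/4, -5:-1/1
[5] X move#7: -1:-1/4, -2:+1/3*, -5:+1/0
[3] O move#8: -1:-1/2*, -2:-1/1
[2] X move#9: -1:-1/1, -2:+1/0*
[0] end (terminal -1, O#10); searched 13 to 13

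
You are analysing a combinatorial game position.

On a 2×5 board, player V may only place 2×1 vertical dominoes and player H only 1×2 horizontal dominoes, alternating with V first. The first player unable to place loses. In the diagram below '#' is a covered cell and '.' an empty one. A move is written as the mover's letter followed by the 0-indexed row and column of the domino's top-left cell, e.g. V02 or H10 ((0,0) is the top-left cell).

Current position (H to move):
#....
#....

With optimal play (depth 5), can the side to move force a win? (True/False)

ply 1, H at #..../#.... | H01=-1→###../#....; H02=+1→#.##./#....*; H03=-1→#..##/#....; H11=-1→#..../###..; H12=+1→#..../#.##.; H13=-1→#..../#..##
ply 2, V at #.##./#.... | V01=-1→####./##...*; V04=-1→#.###/#...#
ply 3, H at ####./##... | H12=-1→####./####.; H13=+1→####./##.##*
ply 4: ####./##.## is terminal -1 (V); from #..../#.... depth 5

H winning at [#..../#....]: True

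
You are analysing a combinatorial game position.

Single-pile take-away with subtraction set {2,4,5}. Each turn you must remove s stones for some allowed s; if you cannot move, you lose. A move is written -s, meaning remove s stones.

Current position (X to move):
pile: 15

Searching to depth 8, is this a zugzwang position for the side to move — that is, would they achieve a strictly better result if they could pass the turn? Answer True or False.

zugzwang(15, X) = True

ply 1, X at 15 | -2=-1→13*; -4=-1→11; -5=-1→10
ply 2, O at 13 | -2=-1→11; -4=-1→9; -5=+1→8*
ply 3, X at 8 | -2=-1→6*; -4=-1→4; -5=-1→3
ply 4, O at 6 | -2=-1→4; -4=-1→2; -5=+1→1*
ply 5: 1 is terminal -1 (X); from 15 depth 8
if X skipped the turn, O would face:
~ ply 1, O at 15 | -2=-1→13*; -4=-1→11; -5=-1→10
~ ply 2, X at 13 | -2=-1→11; -4=-1→9; -5=+1→8*
~ ply 3, O at 8 | -2=-1→6*; -4=-1→4; -5=-1→3
~ ply 4, X at 6 | -2=-1→4; -4=-1→2; -5=+1→1*
~ ply 5: 1 is terminal -1 (O); from 15 depth 8
compare (X): move=-1 vs pass=+1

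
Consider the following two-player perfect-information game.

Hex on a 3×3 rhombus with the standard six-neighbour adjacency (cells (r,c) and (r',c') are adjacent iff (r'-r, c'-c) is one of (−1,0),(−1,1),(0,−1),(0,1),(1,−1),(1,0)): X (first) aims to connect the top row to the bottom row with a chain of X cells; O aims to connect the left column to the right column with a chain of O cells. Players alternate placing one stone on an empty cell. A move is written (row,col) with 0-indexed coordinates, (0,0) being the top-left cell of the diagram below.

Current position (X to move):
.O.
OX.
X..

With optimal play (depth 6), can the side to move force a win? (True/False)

X winning at [.O./OX./X..]: True

ply 1, X at .O./OX./X.. | (0,0)=-1→XO./OX./X..; (0,2)=+1→.OX/OX./X..*; (1,2)=-1→.O./OXX/X..; (2,1)=-1→.O./OX./XX.; (2,2)=-1→.O./OX./X.X
ply 2: .OX/OX./X.. is terminal -1 (O); from .O./OX./X.. depth 6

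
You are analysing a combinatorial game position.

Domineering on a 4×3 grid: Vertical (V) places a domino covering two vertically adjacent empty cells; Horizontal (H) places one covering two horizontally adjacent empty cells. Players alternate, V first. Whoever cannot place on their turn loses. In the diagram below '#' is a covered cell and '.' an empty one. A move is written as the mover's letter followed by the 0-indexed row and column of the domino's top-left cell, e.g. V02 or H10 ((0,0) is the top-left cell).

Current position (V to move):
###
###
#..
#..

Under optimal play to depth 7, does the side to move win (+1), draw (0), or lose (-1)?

p1 V@[###/###/#../#..]: V21[###/###/##./##.]+1* V22[###/###/#.#/#.#]+1
p2 H@[###/###/##./##.] terminal -1; root [###/###/#../#..] d7

value(###/###/#../#.., V) = +1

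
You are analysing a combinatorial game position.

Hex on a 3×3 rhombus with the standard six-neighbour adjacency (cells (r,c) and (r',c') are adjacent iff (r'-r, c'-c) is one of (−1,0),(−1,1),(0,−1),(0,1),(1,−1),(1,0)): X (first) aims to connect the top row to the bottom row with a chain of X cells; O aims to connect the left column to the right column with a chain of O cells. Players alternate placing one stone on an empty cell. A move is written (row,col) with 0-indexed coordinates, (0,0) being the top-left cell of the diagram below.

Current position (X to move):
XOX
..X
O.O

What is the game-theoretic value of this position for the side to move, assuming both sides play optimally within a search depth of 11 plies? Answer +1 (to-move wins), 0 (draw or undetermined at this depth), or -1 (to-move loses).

p1 X@[XOX/..X/O.O]: (1,0)[XOX/X.X/O.O]-1 (1,1)[XOX/.XX/O.O]-1 (2,1)[XOX/..X/OXO]+1*
p2 O@[XOX/..X/OXO] terminal -1; root [XOX/..X/O.O] d11

value(XOX/..X/O.O, X) = +1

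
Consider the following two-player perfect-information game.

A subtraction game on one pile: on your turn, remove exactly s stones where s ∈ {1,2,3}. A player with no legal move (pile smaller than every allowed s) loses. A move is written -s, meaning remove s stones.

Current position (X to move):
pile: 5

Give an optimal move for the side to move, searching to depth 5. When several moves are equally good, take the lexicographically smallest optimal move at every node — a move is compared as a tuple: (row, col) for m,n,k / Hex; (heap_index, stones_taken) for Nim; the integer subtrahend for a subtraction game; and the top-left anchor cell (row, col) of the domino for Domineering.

X's best at [5]: -1

p1 X@[5]: -1[4]+1* -2[3]-1 -3[2]-1
p2 O@[4]: -1[3]-1* -2[2]-1 -3[1]-1
p3 X@[3]: -1[2]-1 -2[1]-1 -3[0]+1*
p4 O@[0] terminal -1; root [5] d5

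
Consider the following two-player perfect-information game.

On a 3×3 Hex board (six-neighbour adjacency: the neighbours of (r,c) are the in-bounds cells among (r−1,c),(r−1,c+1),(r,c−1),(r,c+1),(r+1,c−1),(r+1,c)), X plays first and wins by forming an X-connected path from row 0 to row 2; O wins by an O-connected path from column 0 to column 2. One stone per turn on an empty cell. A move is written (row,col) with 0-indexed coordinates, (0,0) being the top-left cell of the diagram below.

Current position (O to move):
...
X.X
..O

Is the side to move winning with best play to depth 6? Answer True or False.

[.../X.X/..O] O move#1: (0,0):-1/O../X.X/..O*, (0,1):-1/.O./X.X/..O, (0,2):-1/..O/X.X/..O, (1,1):-1/.../XOX/..O, (2,0):-1/.../X.X/O.O, (2,1):-1/.../X.X/.OO
[O../X.X/..O] X move#2: (0,1):+1/OX./X.X/..O*, (0,2):+1/O.X/X.X/..O, (1,1):+1/O../XXX/..O, (2,0):+1/O../X.X/X.O, (2,1):+1/O../X.X/.XO
[OX./X.X/..O] O move#3: (0,2):-1/OXO/X.X/..O*, (1,1):-1/OX./XOX/..O, (2,0):-1/OX./X.X/O.O, (2,1):-1/OX./X.X/.OO
[OXO/X.X/..O] X move#4: (1,1):+1/OXO/XXX/..O*, (2,0):+1/OXO/X.X/X.O, (2,1):+1/OXO/X.X/.XO
[OXO/XXX/..O] O move#5: (2,0):-1/OXO/XXX/O.O*, (2,1):-1/OXO/XXX/.OO
[OXO/XXX/O.O] X move#6: (2,1):+1/OXO/XXX/OXO*
[OXO/XXX/OXO] end (terminal -1, O#7); searched .../X.X/..O to 6

O winning at [.../X.X/..O]: False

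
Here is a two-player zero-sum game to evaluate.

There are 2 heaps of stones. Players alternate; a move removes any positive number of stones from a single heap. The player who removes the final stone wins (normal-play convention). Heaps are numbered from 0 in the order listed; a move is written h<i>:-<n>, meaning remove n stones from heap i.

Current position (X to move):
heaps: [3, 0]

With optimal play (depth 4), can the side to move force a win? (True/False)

p1 X@[(3,0)]: h0:-1[(2,0)]-1 h0:-2[(1,0)]-1 h0:-3[(0,0)]+1*
p2 O@[(0,0)] terminal -1; root [(3,0)] d4

X winning at [(3,0)]: True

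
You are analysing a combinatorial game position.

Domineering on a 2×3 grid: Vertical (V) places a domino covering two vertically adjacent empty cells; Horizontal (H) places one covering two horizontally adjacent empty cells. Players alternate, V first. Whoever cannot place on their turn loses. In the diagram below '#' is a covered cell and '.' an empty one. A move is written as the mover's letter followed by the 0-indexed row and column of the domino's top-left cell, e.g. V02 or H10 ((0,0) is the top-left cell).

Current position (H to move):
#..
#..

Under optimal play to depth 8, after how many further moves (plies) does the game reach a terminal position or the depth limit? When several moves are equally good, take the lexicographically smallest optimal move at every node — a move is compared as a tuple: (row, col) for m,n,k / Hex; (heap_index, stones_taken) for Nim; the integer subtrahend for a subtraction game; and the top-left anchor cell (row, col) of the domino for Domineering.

ply 1, H at #../#.. | H01=+1→###/#..*; H11=+1→#../###
ply 2: ###/#.. is terminal -1 (V); from #../#.. depth 8

PV length from [#../#..]: 1 ply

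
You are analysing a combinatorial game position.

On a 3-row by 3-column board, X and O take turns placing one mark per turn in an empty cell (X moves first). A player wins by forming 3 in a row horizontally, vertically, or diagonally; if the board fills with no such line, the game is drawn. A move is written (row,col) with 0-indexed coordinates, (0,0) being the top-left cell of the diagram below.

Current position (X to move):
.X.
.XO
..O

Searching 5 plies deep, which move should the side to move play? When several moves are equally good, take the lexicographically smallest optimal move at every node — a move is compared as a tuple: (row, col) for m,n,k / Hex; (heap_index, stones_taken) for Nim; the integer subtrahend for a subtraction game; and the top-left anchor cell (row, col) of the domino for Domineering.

ply 1, X at .X./.XO/..O | (0,0)=-1→XX./.XO/..O; (0,2)=+1→.XX/.XO/..O*; (1,0)=-1→.X./XXO/..O; (2,0)=-1→.X./.XO/X.O; (2,1)=+1→.X./.XO/.XO
ply 2, O at .XX/.XO/..O | (0,0)=-1→OXX/.XO/..O*; (1,0)=-1→.XX/OXO/..O; (2,0)=-1→.XX/.XO/O.O; (2,1)=-1→.XX/.XO/.OO
ply 3, X at OXX/.XO/..O | (1,0)=+1→OXX/XXO/..O*; (2,0)=+1→OXX/.XO/X.O; (2,1)=+1→OXX/.XO/.XO
ply 4, O at OXX/XXO/..O | (2,0)=-1→OXX/XXO/O.O*; (2,1)=-1→OXX/XXO/.OO
ply 5, X at OXX/XXO/O.O | (2,1)=+1→OXX/XXO/OXO*
ply 6: OXX/XXO/OXO is terminal -1 (O); from .X./.XO/..O depth 5

X's best at [.X./.XO/..O]: (0,2)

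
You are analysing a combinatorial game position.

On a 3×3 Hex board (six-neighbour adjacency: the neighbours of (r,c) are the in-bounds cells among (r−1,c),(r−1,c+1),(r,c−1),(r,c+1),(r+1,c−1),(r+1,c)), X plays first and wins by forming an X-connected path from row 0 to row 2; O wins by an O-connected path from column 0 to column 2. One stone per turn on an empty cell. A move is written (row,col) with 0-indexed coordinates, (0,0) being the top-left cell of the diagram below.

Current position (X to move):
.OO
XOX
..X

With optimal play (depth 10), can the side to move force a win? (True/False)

ply 1, X at .OO/XOX/..X | (0,0)=-1→XOO/XOX/..X*; (2,0)=-1→.OO/XOX/X.X; (2,1)=-1→.OO/XOX/.XX
ply 2, O at XOO/XOX/..X | (2,0)=+1→XOO/XOX/O.X*; (2,1)=-1→XOO/XOX/.OX
ply 3: XOO/XOX/O.X is terminal -1 (X); from .OO/XOX/..X depth 10

X winning at [.OO/XOX/..X]: False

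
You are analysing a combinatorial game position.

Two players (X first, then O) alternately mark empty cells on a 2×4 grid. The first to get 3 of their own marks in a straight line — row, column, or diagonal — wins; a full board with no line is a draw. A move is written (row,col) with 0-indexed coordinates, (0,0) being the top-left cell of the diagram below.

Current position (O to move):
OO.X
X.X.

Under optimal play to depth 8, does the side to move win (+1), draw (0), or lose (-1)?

ply 1, O at OO.X/X.X. | (0,2)=+1→OOOX/X.X.*; (1,1)=+0→OO.X/XOX.; (1,3)=-1→OO.X/X.XO
ply 2: OOOX/X.X. is terminal -1 (X); from OO.X/X.X. depth 8

value(OO.X/X.X., O) = +1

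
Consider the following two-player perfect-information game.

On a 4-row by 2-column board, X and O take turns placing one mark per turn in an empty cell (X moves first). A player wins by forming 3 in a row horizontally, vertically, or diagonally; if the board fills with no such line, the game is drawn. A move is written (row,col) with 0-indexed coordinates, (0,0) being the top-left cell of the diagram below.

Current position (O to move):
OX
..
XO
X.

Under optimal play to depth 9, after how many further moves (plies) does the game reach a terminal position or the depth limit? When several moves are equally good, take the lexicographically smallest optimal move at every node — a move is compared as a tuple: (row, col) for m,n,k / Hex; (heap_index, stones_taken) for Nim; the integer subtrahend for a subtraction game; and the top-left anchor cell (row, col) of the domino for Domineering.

p1 O@[OX/../XO/X.]: (1,0)[OX/O./XO/X.]+0* (1,1)[OX/.O/XO/X.]-1 (3,1)[OX/../XO/XO]-1
p2 X@[OX/O./XO/X.]: (1,1)[OX/OX/XO/X.]+0* (3,1)[OX/O./XO/XX]+0
p3 O@[OX/OX/XO/X.]: (3,1)[OX/OX/XO/XO]+0*
p4 X@[OX/OX/XO/XO] terminal +0; root [OX/../XO/X.] d9

PV length from [OX/../XO/X.]: 3 plies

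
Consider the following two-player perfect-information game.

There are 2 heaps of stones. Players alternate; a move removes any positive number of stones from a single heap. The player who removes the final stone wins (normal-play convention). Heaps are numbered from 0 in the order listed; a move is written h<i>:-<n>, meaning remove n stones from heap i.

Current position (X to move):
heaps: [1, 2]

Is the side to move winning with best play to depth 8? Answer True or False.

X winning at [(1,2)]: True

p1 X@[(1,2)]: h0:-1[(0,2)]-1 h1:-1[(1,1)]+1* h1:-2[(1,0)]-1
p2 O@[(1,1)]: h0:-1[(0,1)]-1* h1:-1[(1,0)]-1
p3 X@[(0,1)]: h1:-1[(0,0)]+1*
p4 O@[(0,0)] terminal -1; root [(1,2)] d8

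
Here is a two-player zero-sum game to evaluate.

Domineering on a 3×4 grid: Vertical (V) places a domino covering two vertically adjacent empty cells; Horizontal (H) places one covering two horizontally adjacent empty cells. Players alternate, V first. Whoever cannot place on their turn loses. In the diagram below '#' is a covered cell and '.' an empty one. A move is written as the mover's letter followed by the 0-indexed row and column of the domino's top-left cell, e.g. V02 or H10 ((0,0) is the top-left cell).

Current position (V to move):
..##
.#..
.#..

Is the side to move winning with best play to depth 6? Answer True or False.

V winning at [..##/.#../.#..]: True

[..##/.#../.#..] V move#1: V00:-1/#.##/##../.#.., V10:-1/..##/##../##.., V12:+1/..##/.##./.##.*, V13:+1/..##/.#.#/.#.#
[..##/.##./.##.] H move#2: H00:-1/####/.##./.##.*
[####/.##./.##.] V move#3: V10:+1/####/###./###.*, V13:+1/####/.###/.###
[####/###./###.] end (terminal -1, H#4); searched ..##/.#../.#.. to 6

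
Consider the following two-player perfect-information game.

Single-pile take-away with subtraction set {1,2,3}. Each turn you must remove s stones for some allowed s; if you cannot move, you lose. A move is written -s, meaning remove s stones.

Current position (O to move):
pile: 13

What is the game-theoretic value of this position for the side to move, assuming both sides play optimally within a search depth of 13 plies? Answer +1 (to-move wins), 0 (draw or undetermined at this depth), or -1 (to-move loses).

p1 O@[13]: -1[12]+1* -2[11]-1 -3[10]-1
p2 X@[12]: -1[11]-1* -2[10]-1 -3[9]-1
p3 O@[11]: -1[10]-1 -2[9]-1 -3[8]+1*
p4 X@[8]: -1[7]-1* -2[6]-1 -3[5]-1
p5 O@[7]: -1[6]-1 -2[5]-1 -3[4]+1*
p6 X@[4]: -1[3]-1* -2[2]-1 -3[1]-1
p7 O@[3]: -1[2]-1 -2[1]-1 -3[0]+1*
p8 X@[0] terminal -1; root [13] d13

value(13, O) = +1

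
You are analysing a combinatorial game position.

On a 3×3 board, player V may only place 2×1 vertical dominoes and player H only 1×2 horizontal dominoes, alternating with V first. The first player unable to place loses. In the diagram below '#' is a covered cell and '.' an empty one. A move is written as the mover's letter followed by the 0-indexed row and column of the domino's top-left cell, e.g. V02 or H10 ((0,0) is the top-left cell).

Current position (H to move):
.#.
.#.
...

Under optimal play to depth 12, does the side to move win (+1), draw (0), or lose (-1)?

value(.#./.#./..., H) = -1

ply 1, H at .#./.#./... | H20=-1→.#./.#./##.*; H21=-1→.#./.#./.##
ply 2, V at .#./.#./##. | V00=+1→##./##./##.*; V02=+1→.##/.##/##.; V12=+1→.#./.##/###
ply 3: ##./##./##. is terminal -1 (H); from .#./.#./... depth 12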